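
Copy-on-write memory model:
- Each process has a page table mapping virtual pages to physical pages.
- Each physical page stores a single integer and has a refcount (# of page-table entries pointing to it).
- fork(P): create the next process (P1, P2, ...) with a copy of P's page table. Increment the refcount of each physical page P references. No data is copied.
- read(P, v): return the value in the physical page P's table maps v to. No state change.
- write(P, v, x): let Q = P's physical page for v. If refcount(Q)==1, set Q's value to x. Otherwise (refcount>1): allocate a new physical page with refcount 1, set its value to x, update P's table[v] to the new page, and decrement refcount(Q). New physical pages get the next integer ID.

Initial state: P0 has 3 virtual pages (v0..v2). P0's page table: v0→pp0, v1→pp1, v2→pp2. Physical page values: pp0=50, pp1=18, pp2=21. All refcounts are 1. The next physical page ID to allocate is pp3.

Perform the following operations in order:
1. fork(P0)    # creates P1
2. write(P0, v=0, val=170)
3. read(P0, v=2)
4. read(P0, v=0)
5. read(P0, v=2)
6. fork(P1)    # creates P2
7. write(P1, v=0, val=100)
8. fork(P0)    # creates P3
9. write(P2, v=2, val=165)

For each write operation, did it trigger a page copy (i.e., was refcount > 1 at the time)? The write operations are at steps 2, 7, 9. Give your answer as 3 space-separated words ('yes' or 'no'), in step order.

Op 1: fork(P0) -> P1. 3 ppages; refcounts: pp0:2 pp1:2 pp2:2
Op 2: write(P0, v0, 170). refcount(pp0)=2>1 -> COPY to pp3. 4 ppages; refcounts: pp0:1 pp1:2 pp2:2 pp3:1
Op 3: read(P0, v2) -> 21. No state change.
Op 4: read(P0, v0) -> 170. No state change.
Op 5: read(P0, v2) -> 21. No state change.
Op 6: fork(P1) -> P2. 4 ppages; refcounts: pp0:2 pp1:3 pp2:3 pp3:1
Op 7: write(P1, v0, 100). refcount(pp0)=2>1 -> COPY to pp4. 5 ppages; refcounts: pp0:1 pp1:3 pp2:3 pp3:1 pp4:1
Op 8: fork(P0) -> P3. 5 ppages; refcounts: pp0:1 pp1:4 pp2:4 pp3:2 pp4:1
Op 9: write(P2, v2, 165). refcount(pp2)=4>1 -> COPY to pp5. 6 ppages; refcounts: pp0:1 pp1:4 pp2:3 pp3:2 pp4:1 pp5:1

yes yes yes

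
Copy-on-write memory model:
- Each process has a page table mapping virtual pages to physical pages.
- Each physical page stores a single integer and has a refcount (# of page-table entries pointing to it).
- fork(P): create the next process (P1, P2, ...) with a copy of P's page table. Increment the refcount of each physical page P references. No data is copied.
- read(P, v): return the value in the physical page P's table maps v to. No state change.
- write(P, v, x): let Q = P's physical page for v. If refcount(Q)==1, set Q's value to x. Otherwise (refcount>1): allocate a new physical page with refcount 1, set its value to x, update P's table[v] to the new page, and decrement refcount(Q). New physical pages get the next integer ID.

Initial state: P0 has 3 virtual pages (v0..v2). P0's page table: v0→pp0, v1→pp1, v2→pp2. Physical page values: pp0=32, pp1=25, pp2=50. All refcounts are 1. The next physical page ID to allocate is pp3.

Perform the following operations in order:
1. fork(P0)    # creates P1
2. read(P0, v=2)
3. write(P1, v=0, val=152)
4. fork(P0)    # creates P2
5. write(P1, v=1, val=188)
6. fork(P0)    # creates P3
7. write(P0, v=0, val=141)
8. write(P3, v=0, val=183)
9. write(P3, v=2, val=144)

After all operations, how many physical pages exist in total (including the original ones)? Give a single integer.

Op 1: fork(P0) -> P1. 3 ppages; refcounts: pp0:2 pp1:2 pp2:2
Op 2: read(P0, v2) -> 50. No state change.
Op 3: write(P1, v0, 152). refcount(pp0)=2>1 -> COPY to pp3. 4 ppages; refcounts: pp0:1 pp1:2 pp2:2 pp3:1
Op 4: fork(P0) -> P2. 4 ppages; refcounts: pp0:2 pp1:3 pp2:3 pp3:1
Op 5: write(P1, v1, 188). refcount(pp1)=3>1 -> COPY to pp4. 5 ppages; refcounts: pp0:2 pp1:2 pp2:3 pp3:1 pp4:1
Op 6: fork(P0) -> P3. 5 ppages; refcounts: pp0:3 pp1:3 pp2:4 pp3:1 pp4:1
Op 7: write(P0, v0, 141). refcount(pp0)=3>1 -> COPY to pp5. 6 ppages; refcounts: pp0:2 pp1:3 pp2:4 pp3:1 pp4:1 pp5:1
Op 8: write(P3, v0, 183). refcount(pp0)=2>1 -> COPY to pp6. 7 ppages; refcounts: pp0:1 pp1:3 pp2:4 pp3:1 pp4:1 pp5:1 pp6:1
Op 9: write(P3, v2, 144). refcount(pp2)=4>1 -> COPY to pp7. 8 ppages; refcounts: pp0:1 pp1:3 pp2:3 pp3:1 pp4:1 pp5:1 pp6:1 pp7:1

Answer: 8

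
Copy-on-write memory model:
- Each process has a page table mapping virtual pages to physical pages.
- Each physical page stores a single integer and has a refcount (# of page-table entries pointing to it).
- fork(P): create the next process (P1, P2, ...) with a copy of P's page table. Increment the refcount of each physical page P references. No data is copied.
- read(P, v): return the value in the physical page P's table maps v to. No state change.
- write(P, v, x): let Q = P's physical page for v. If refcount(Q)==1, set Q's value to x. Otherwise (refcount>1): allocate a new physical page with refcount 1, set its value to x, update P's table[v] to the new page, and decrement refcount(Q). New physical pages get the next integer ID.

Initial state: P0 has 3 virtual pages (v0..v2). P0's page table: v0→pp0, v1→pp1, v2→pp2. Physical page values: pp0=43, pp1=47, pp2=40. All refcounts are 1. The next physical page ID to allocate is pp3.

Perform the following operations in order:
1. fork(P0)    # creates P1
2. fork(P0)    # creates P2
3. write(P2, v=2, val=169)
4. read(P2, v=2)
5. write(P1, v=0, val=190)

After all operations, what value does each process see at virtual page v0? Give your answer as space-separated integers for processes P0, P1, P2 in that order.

Op 1: fork(P0) -> P1. 3 ppages; refcounts: pp0:2 pp1:2 pp2:2
Op 2: fork(P0) -> P2. 3 ppages; refcounts: pp0:3 pp1:3 pp2:3
Op 3: write(P2, v2, 169). refcount(pp2)=3>1 -> COPY to pp3. 4 ppages; refcounts: pp0:3 pp1:3 pp2:2 pp3:1
Op 4: read(P2, v2) -> 169. No state change.
Op 5: write(P1, v0, 190). refcount(pp0)=3>1 -> COPY to pp4. 5 ppages; refcounts: pp0:2 pp1:3 pp2:2 pp3:1 pp4:1
P0: v0 -> pp0 = 43
P1: v0 -> pp4 = 190
P2: v0 -> pp0 = 43

Answer: 43 190 43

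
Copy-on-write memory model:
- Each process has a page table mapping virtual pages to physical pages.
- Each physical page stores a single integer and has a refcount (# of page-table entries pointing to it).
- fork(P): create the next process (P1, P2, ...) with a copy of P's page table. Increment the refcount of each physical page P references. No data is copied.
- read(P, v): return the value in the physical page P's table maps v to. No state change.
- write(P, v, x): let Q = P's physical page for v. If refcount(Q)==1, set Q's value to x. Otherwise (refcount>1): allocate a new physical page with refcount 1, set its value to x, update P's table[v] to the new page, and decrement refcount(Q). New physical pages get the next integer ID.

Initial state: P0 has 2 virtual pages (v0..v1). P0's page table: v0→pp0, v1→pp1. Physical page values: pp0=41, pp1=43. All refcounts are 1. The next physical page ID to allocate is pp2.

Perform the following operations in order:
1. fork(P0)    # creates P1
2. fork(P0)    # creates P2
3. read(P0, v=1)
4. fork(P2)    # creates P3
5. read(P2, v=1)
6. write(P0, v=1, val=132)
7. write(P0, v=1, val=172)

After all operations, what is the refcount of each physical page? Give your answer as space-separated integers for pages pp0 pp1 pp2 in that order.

Op 1: fork(P0) -> P1. 2 ppages; refcounts: pp0:2 pp1:2
Op 2: fork(P0) -> P2. 2 ppages; refcounts: pp0:3 pp1:3
Op 3: read(P0, v1) -> 43. No state change.
Op 4: fork(P2) -> P3. 2 ppages; refcounts: pp0:4 pp1:4
Op 5: read(P2, v1) -> 43. No state change.
Op 6: write(P0, v1, 132). refcount(pp1)=4>1 -> COPY to pp2. 3 ppages; refcounts: pp0:4 pp1:3 pp2:1
Op 7: write(P0, v1, 172). refcount(pp2)=1 -> write in place. 3 ppages; refcounts: pp0:4 pp1:3 pp2:1

Answer: 4 3 1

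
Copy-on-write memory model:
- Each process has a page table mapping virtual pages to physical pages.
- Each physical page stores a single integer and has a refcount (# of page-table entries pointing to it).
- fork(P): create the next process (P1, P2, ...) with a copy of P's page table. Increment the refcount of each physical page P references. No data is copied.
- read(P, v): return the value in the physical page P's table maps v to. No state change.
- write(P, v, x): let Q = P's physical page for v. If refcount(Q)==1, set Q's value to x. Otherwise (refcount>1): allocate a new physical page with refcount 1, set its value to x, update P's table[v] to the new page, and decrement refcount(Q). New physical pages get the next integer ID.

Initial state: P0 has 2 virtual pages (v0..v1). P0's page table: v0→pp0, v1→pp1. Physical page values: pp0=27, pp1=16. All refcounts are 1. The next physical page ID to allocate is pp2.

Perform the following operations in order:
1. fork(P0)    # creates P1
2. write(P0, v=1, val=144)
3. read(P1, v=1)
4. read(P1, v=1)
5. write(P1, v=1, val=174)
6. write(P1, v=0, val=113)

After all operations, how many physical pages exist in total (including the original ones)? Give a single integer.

Op 1: fork(P0) -> P1. 2 ppages; refcounts: pp0:2 pp1:2
Op 2: write(P0, v1, 144). refcount(pp1)=2>1 -> COPY to pp2. 3 ppages; refcounts: pp0:2 pp1:1 pp2:1
Op 3: read(P1, v1) -> 16. No state change.
Op 4: read(P1, v1) -> 16. No state change.
Op 5: write(P1, v1, 174). refcount(pp1)=1 -> write in place. 3 ppages; refcounts: pp0:2 pp1:1 pp2:1
Op 6: write(P1, v0, 113). refcount(pp0)=2>1 -> COPY to pp3. 4 ppages; refcounts: pp0:1 pp1:1 pp2:1 pp3:1

Answer: 4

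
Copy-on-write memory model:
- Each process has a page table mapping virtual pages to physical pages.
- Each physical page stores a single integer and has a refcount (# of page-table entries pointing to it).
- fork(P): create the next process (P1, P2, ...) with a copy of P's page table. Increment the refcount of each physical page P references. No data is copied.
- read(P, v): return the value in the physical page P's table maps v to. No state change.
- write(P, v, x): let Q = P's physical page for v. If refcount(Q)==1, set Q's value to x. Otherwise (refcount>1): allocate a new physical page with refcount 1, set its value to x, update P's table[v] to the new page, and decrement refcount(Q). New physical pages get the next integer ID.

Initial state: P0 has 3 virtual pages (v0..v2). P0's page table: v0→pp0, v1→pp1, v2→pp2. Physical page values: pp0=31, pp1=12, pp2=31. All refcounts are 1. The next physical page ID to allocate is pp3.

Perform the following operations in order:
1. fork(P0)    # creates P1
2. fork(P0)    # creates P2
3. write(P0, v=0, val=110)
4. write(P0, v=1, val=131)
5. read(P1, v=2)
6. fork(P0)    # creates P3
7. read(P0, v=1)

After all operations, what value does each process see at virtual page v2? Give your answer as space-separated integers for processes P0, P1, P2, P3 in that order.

Answer: 31 31 31 31

Derivation:
Op 1: fork(P0) -> P1. 3 ppages; refcounts: pp0:2 pp1:2 pp2:2
Op 2: fork(P0) -> P2. 3 ppages; refcounts: pp0:3 pp1:3 pp2:3
Op 3: write(P0, v0, 110). refcount(pp0)=3>1 -> COPY to pp3. 4 ppages; refcounts: pp0:2 pp1:3 pp2:3 pp3:1
Op 4: write(P0, v1, 131). refcount(pp1)=3>1 -> COPY to pp4. 5 ppages; refcounts: pp0:2 pp1:2 pp2:3 pp3:1 pp4:1
Op 5: read(P1, v2) -> 31. No state change.
Op 6: fork(P0) -> P3. 5 ppages; refcounts: pp0:2 pp1:2 pp2:4 pp3:2 pp4:2
Op 7: read(P0, v1) -> 131. No state change.
P0: v2 -> pp2 = 31
P1: v2 -> pp2 = 31
P2: v2 -> pp2 = 31
P3: v2 -> pp2 = 31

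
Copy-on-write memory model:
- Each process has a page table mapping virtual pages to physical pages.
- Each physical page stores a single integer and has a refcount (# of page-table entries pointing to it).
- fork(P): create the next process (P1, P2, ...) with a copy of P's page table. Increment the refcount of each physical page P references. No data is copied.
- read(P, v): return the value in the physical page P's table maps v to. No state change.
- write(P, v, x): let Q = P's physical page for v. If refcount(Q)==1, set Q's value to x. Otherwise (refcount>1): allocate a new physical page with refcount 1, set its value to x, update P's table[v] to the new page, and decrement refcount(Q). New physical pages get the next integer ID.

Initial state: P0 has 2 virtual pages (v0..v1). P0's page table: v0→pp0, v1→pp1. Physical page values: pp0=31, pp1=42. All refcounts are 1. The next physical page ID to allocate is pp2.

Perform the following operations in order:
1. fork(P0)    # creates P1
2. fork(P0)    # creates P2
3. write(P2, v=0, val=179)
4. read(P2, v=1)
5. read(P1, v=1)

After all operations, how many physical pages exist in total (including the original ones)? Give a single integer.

Op 1: fork(P0) -> P1. 2 ppages; refcounts: pp0:2 pp1:2
Op 2: fork(P0) -> P2. 2 ppages; refcounts: pp0:3 pp1:3
Op 3: write(P2, v0, 179). refcount(pp0)=3>1 -> COPY to pp2. 3 ppages; refcounts: pp0:2 pp1:3 pp2:1
Op 4: read(P2, v1) -> 42. No state change.
Op 5: read(P1, v1) -> 42. No state change.

Answer: 3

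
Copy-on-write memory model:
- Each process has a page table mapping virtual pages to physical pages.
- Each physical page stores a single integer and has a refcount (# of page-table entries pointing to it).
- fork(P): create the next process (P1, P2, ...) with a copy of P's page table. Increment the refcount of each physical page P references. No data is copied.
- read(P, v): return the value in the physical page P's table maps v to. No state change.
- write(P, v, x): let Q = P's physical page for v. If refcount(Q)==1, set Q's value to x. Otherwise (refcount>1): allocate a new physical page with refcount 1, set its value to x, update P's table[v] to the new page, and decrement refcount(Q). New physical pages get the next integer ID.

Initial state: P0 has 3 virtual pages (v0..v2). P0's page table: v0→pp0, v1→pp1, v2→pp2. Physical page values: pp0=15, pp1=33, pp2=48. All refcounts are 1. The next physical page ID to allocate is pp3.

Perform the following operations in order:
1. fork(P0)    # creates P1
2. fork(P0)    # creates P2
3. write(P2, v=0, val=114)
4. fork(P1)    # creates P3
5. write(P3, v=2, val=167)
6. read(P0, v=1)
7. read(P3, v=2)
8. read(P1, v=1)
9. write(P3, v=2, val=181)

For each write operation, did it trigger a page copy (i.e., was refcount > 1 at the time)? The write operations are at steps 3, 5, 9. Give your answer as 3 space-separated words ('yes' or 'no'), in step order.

Op 1: fork(P0) -> P1. 3 ppages; refcounts: pp0:2 pp1:2 pp2:2
Op 2: fork(P0) -> P2. 3 ppages; refcounts: pp0:3 pp1:3 pp2:3
Op 3: write(P2, v0, 114). refcount(pp0)=3>1 -> COPY to pp3. 4 ppages; refcounts: pp0:2 pp1:3 pp2:3 pp3:1
Op 4: fork(P1) -> P3. 4 ppages; refcounts: pp0:3 pp1:4 pp2:4 pp3:1
Op 5: write(P3, v2, 167). refcount(pp2)=4>1 -> COPY to pp4. 5 ppages; refcounts: pp0:3 pp1:4 pp2:3 pp3:1 pp4:1
Op 6: read(P0, v1) -> 33. No state change.
Op 7: read(P3, v2) -> 167. No state change.
Op 8: read(P1, v1) -> 33. No state change.
Op 9: write(P3, v2, 181). refcount(pp4)=1 -> write in place. 5 ppages; refcounts: pp0:3 pp1:4 pp2:3 pp3:1 pp4:1

yes yes no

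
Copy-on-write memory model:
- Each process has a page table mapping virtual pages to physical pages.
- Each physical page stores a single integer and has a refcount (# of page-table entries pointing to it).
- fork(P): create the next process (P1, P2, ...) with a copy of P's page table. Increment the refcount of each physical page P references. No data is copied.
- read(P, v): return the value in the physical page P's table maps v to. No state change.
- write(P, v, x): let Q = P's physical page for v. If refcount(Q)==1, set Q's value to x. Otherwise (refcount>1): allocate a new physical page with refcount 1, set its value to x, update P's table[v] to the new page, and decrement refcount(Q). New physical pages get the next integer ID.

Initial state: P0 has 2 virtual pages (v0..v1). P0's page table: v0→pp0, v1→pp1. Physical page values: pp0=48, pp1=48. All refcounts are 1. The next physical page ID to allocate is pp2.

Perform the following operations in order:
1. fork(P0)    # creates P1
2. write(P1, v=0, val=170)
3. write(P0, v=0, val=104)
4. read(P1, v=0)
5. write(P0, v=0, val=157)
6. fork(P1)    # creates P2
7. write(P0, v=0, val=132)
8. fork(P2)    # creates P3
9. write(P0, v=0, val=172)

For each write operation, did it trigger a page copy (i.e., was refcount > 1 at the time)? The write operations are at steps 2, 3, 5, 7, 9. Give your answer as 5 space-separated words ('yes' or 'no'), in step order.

Op 1: fork(P0) -> P1. 2 ppages; refcounts: pp0:2 pp1:2
Op 2: write(P1, v0, 170). refcount(pp0)=2>1 -> COPY to pp2. 3 ppages; refcounts: pp0:1 pp1:2 pp2:1
Op 3: write(P0, v0, 104). refcount(pp0)=1 -> write in place. 3 ppages; refcounts: pp0:1 pp1:2 pp2:1
Op 4: read(P1, v0) -> 170. No state change.
Op 5: write(P0, v0, 157). refcount(pp0)=1 -> write in place. 3 ppages; refcounts: pp0:1 pp1:2 pp2:1
Op 6: fork(P1) -> P2. 3 ppages; refcounts: pp0:1 pp1:3 pp2:2
Op 7: write(P0, v0, 132). refcount(pp0)=1 -> write in place. 3 ppages; refcounts: pp0:1 pp1:3 pp2:2
Op 8: fork(P2) -> P3. 3 ppages; refcounts: pp0:1 pp1:4 pp2:3
Op 9: write(P0, v0, 172). refcount(pp0)=1 -> write in place. 3 ppages; refcounts: pp0:1 pp1:4 pp2:3

yes no no no no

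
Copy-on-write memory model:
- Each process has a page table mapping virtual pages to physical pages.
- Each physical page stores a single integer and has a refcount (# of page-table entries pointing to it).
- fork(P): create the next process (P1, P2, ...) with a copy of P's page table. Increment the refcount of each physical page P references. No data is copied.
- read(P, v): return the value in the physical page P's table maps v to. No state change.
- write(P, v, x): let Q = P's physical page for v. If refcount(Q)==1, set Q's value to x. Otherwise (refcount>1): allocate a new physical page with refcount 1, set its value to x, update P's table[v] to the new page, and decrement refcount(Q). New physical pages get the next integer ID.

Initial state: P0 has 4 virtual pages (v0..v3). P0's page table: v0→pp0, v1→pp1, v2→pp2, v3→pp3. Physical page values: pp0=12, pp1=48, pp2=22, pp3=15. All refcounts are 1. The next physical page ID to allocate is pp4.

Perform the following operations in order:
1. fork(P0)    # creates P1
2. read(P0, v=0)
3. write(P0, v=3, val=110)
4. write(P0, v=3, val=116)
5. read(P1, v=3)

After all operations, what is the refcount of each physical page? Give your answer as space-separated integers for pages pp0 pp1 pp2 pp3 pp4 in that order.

Answer: 2 2 2 1 1

Derivation:
Op 1: fork(P0) -> P1. 4 ppages; refcounts: pp0:2 pp1:2 pp2:2 pp3:2
Op 2: read(P0, v0) -> 12. No state change.
Op 3: write(P0, v3, 110). refcount(pp3)=2>1 -> COPY to pp4. 5 ppages; refcounts: pp0:2 pp1:2 pp2:2 pp3:1 pp4:1
Op 4: write(P0, v3, 116). refcount(pp4)=1 -> write in place. 5 ppages; refcounts: pp0:2 pp1:2 pp2:2 pp3:1 pp4:1
Op 5: read(P1, v3) -> 15. No state change.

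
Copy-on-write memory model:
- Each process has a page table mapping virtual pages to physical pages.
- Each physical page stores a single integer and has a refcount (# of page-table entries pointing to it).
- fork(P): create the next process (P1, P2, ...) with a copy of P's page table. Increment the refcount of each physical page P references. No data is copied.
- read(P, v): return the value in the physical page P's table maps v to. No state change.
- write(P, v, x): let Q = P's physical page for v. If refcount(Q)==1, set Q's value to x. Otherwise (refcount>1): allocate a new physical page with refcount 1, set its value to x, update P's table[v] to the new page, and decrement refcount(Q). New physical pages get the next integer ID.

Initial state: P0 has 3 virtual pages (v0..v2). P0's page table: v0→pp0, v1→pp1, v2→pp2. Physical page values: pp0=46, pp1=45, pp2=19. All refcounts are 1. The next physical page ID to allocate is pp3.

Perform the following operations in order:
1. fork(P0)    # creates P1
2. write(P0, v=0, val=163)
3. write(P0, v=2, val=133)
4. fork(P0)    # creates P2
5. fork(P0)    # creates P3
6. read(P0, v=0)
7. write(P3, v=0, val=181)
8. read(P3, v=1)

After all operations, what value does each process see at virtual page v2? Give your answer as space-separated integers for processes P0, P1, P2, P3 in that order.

Answer: 133 19 133 133

Derivation:
Op 1: fork(P0) -> P1. 3 ppages; refcounts: pp0:2 pp1:2 pp2:2
Op 2: write(P0, v0, 163). refcount(pp0)=2>1 -> COPY to pp3. 4 ppages; refcounts: pp0:1 pp1:2 pp2:2 pp3:1
Op 3: write(P0, v2, 133). refcount(pp2)=2>1 -> COPY to pp4. 5 ppages; refcounts: pp0:1 pp1:2 pp2:1 pp3:1 pp4:1
Op 4: fork(P0) -> P2. 5 ppages; refcounts: pp0:1 pp1:3 pp2:1 pp3:2 pp4:2
Op 5: fork(P0) -> P3. 5 ppages; refcounts: pp0:1 pp1:4 pp2:1 pp3:3 pp4:3
Op 6: read(P0, v0) -> 163. No state change.
Op 7: write(P3, v0, 181). refcount(pp3)=3>1 -> COPY to pp5. 6 ppages; refcounts: pp0:1 pp1:4 pp2:1 pp3:2 pp4:3 pp5:1
Op 8: read(P3, v1) -> 45. No state change.
P0: v2 -> pp4 = 133
P1: v2 -> pp2 = 19
P2: v2 -> pp4 = 133
P3: v2 -> pp4 = 133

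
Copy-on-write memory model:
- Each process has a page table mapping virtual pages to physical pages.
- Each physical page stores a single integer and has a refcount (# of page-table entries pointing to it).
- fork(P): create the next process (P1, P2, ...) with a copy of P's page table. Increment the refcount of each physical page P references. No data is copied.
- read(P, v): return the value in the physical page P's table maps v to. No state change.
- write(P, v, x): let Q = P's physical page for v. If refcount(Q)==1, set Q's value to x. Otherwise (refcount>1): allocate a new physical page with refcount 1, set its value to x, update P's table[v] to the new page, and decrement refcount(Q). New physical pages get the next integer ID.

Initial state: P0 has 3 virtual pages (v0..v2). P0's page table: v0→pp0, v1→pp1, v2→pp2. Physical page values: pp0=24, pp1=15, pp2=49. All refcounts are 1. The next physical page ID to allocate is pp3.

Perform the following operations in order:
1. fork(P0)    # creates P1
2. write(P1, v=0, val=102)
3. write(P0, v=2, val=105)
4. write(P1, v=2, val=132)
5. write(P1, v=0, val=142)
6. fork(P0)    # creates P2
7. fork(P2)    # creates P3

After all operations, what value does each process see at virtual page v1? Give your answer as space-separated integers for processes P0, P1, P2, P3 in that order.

Answer: 15 15 15 15

Derivation:
Op 1: fork(P0) -> P1. 3 ppages; refcounts: pp0:2 pp1:2 pp2:2
Op 2: write(P1, v0, 102). refcount(pp0)=2>1 -> COPY to pp3. 4 ppages; refcounts: pp0:1 pp1:2 pp2:2 pp3:1
Op 3: write(P0, v2, 105). refcount(pp2)=2>1 -> COPY to pp4. 5 ppages; refcounts: pp0:1 pp1:2 pp2:1 pp3:1 pp4:1
Op 4: write(P1, v2, 132). refcount(pp2)=1 -> write in place. 5 ppages; refcounts: pp0:1 pp1:2 pp2:1 pp3:1 pp4:1
Op 5: write(P1, v0, 142). refcount(pp3)=1 -> write in place. 5 ppages; refcounts: pp0:1 pp1:2 pp2:1 pp3:1 pp4:1
Op 6: fork(P0) -> P2. 5 ppages; refcounts: pp0:2 pp1:3 pp2:1 pp3:1 pp4:2
Op 7: fork(P2) -> P3. 5 ppages; refcounts: pp0:3 pp1:4 pp2:1 pp3:1 pp4:3
P0: v1 -> pp1 = 15
P1: v1 -> pp1 = 15
P2: v1 -> pp1 = 15
P3: v1 -> pp1 = 15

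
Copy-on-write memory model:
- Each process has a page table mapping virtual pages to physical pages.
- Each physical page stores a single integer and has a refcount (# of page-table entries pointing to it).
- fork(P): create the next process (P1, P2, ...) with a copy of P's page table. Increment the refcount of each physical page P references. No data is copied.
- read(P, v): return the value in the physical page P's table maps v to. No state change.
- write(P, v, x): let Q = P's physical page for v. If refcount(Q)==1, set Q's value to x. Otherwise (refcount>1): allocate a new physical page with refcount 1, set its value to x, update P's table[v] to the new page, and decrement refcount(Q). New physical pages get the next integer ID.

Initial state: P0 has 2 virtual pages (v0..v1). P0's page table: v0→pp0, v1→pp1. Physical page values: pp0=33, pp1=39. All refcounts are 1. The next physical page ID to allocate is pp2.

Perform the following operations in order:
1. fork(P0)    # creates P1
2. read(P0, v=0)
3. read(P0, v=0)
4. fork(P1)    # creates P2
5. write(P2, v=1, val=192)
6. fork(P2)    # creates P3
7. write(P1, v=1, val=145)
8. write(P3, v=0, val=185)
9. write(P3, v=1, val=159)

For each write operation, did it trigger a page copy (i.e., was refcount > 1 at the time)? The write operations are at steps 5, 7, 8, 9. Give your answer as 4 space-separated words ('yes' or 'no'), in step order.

Op 1: fork(P0) -> P1. 2 ppages; refcounts: pp0:2 pp1:2
Op 2: read(P0, v0) -> 33. No state change.
Op 3: read(P0, v0) -> 33. No state change.
Op 4: fork(P1) -> P2. 2 ppages; refcounts: pp0:3 pp1:3
Op 5: write(P2, v1, 192). refcount(pp1)=3>1 -> COPY to pp2. 3 ppages; refcounts: pp0:3 pp1:2 pp2:1
Op 6: fork(P2) -> P3. 3 ppages; refcounts: pp0:4 pp1:2 pp2:2
Op 7: write(P1, v1, 145). refcount(pp1)=2>1 -> COPY to pp3. 4 ppages; refcounts: pp0:4 pp1:1 pp2:2 pp3:1
Op 8: write(P3, v0, 185). refcount(pp0)=4>1 -> COPY to pp4. 5 ppages; refcounts: pp0:3 pp1:1 pp2:2 pp3:1 pp4:1
Op 9: write(P3, v1, 159). refcount(pp2)=2>1 -> COPY to pp5. 6 ppages; refcounts: pp0:3 pp1:1 pp2:1 pp3:1 pp4:1 pp5:1

yes yes yes yes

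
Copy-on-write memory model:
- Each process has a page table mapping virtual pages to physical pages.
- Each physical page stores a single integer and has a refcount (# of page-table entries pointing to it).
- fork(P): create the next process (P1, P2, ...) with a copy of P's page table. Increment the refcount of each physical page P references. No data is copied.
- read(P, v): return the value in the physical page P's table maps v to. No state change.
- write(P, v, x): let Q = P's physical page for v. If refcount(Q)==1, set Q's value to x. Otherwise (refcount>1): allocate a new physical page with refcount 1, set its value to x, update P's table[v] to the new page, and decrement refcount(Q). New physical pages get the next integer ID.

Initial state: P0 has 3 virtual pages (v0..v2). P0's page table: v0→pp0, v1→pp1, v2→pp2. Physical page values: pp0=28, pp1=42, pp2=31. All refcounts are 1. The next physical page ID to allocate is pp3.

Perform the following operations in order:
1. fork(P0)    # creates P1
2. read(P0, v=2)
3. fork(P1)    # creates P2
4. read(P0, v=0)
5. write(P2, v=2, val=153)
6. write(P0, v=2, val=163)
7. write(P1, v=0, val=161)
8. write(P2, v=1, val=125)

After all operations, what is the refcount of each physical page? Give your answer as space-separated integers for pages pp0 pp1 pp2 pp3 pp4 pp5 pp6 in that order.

Op 1: fork(P0) -> P1. 3 ppages; refcounts: pp0:2 pp1:2 pp2:2
Op 2: read(P0, v2) -> 31. No state change.
Op 3: fork(P1) -> P2. 3 ppages; refcounts: pp0:3 pp1:3 pp2:3
Op 4: read(P0, v0) -> 28. No state change.
Op 5: write(P2, v2, 153). refcount(pp2)=3>1 -> COPY to pp3. 4 ppages; refcounts: pp0:3 pp1:3 pp2:2 pp3:1
Op 6: write(P0, v2, 163). refcount(pp2)=2>1 -> COPY to pp4. 5 ppages; refcounts: pp0:3 pp1:3 pp2:1 pp3:1 pp4:1
Op 7: write(P1, v0, 161). refcount(pp0)=3>1 -> COPY to pp5. 6 ppages; refcounts: pp0:2 pp1:3 pp2:1 pp3:1 pp4:1 pp5:1
Op 8: write(P2, v1, 125). refcount(pp1)=3>1 -> COPY to pp6. 7 ppages; refcounts: pp0:2 pp1:2 pp2:1 pp3:1 pp4:1 pp5:1 pp6:1

Answer: 2 2 1 1 1 1 1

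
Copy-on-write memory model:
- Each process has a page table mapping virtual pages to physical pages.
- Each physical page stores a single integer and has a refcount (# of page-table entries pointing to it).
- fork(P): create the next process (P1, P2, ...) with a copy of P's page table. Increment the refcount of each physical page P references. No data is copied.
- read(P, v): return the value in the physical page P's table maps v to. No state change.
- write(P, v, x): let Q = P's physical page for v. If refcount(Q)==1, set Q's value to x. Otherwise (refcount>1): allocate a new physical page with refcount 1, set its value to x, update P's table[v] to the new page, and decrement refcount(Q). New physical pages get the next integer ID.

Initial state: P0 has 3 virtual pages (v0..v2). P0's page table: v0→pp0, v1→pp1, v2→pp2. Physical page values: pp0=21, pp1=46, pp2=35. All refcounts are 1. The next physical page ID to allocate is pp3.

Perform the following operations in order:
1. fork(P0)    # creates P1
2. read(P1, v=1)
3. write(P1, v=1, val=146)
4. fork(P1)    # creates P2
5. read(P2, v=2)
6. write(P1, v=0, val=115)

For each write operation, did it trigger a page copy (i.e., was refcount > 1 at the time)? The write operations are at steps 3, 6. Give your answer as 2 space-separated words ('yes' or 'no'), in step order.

Op 1: fork(P0) -> P1. 3 ppages; refcounts: pp0:2 pp1:2 pp2:2
Op 2: read(P1, v1) -> 46. No state change.
Op 3: write(P1, v1, 146). refcount(pp1)=2>1 -> COPY to pp3. 4 ppages; refcounts: pp0:2 pp1:1 pp2:2 pp3:1
Op 4: fork(P1) -> P2. 4 ppages; refcounts: pp0:3 pp1:1 pp2:3 pp3:2
Op 5: read(P2, v2) -> 35. No state change.
Op 6: write(P1, v0, 115). refcount(pp0)=3>1 -> COPY to pp4. 5 ppages; refcounts: pp0:2 pp1:1 pp2:3 pp3:2 pp4:1

yes yes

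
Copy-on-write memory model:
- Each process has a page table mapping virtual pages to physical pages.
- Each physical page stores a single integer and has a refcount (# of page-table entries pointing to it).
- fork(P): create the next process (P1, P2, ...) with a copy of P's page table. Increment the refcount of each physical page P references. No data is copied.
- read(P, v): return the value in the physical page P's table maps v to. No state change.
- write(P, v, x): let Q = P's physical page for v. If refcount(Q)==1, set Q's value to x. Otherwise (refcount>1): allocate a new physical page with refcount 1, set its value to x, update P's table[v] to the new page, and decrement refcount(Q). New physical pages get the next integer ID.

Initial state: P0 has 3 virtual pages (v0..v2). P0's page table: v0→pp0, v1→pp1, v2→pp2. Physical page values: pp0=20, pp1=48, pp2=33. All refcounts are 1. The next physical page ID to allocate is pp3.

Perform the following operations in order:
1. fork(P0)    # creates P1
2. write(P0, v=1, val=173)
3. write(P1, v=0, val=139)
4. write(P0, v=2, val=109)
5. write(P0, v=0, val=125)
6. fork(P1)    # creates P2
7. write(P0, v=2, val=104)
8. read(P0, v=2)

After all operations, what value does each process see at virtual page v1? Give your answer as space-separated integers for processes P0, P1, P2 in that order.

Op 1: fork(P0) -> P1. 3 ppages; refcounts: pp0:2 pp1:2 pp2:2
Op 2: write(P0, v1, 173). refcount(pp1)=2>1 -> COPY to pp3. 4 ppages; refcounts: pp0:2 pp1:1 pp2:2 pp3:1
Op 3: write(P1, v0, 139). refcount(pp0)=2>1 -> COPY to pp4. 5 ppages; refcounts: pp0:1 pp1:1 pp2:2 pp3:1 pp4:1
Op 4: write(P0, v2, 109). refcount(pp2)=2>1 -> COPY to pp5. 6 ppages; refcounts: pp0:1 pp1:1 pp2:1 pp3:1 pp4:1 pp5:1
Op 5: write(P0, v0, 125). refcount(pp0)=1 -> write in place. 6 ppages; refcounts: pp0:1 pp1:1 pp2:1 pp3:1 pp4:1 pp5:1
Op 6: fork(P1) -> P2. 6 ppages; refcounts: pp0:1 pp1:2 pp2:2 pp3:1 pp4:2 pp5:1
Op 7: write(P0, v2, 104). refcount(pp5)=1 -> write in place. 6 ppages; refcounts: pp0:1 pp1:2 pp2:2 pp3:1 pp4:2 pp5:1
Op 8: read(P0, v2) -> 104. No state change.
P0: v1 -> pp3 = 173
P1: v1 -> pp1 = 48
P2: v1 -> pp1 = 48

Answer: 173 48 48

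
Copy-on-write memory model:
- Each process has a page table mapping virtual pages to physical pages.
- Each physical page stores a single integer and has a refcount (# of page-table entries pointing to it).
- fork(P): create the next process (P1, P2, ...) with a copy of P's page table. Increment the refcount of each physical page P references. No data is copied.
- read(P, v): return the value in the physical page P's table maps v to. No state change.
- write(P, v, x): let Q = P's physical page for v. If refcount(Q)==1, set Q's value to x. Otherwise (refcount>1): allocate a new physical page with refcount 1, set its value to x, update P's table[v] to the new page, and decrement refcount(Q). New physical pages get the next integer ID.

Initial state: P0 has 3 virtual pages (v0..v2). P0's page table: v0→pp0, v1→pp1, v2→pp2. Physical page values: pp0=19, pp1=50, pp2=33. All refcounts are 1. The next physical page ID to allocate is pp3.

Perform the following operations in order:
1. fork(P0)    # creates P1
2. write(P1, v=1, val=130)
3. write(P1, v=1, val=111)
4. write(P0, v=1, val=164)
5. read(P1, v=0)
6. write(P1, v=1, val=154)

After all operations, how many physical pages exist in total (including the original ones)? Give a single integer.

Op 1: fork(P0) -> P1. 3 ppages; refcounts: pp0:2 pp1:2 pp2:2
Op 2: write(P1, v1, 130). refcount(pp1)=2>1 -> COPY to pp3. 4 ppages; refcounts: pp0:2 pp1:1 pp2:2 pp3:1
Op 3: write(P1, v1, 111). refcount(pp3)=1 -> write in place. 4 ppages; refcounts: pp0:2 pp1:1 pp2:2 pp3:1
Op 4: write(P0, v1, 164). refcount(pp1)=1 -> write in place. 4 ppages; refcounts: pp0:2 pp1:1 pp2:2 pp3:1
Op 5: read(P1, v0) -> 19. No state change.
Op 6: write(P1, v1, 154). refcount(pp3)=1 -> write in place. 4 ppages; refcounts: pp0:2 pp1:1 pp2:2 pp3:1

Answer: 4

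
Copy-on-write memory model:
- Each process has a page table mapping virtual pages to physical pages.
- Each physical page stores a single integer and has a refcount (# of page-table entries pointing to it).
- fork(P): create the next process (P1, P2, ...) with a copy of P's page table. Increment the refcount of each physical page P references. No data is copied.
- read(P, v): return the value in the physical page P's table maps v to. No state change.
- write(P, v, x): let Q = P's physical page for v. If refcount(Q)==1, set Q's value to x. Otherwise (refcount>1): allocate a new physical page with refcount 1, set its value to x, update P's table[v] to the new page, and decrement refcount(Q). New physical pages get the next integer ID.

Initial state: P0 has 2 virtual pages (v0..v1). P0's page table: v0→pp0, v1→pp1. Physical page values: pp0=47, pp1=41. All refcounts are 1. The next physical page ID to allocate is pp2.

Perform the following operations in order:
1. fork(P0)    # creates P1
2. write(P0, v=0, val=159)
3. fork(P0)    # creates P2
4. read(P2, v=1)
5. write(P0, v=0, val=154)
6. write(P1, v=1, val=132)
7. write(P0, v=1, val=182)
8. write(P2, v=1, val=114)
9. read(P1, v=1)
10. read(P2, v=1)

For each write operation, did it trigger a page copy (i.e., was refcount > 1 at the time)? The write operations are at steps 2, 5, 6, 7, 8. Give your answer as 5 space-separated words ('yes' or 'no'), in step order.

Op 1: fork(P0) -> P1. 2 ppages; refcounts: pp0:2 pp1:2
Op 2: write(P0, v0, 159). refcount(pp0)=2>1 -> COPY to pp2. 3 ppages; refcounts: pp0:1 pp1:2 pp2:1
Op 3: fork(P0) -> P2. 3 ppages; refcounts: pp0:1 pp1:3 pp2:2
Op 4: read(P2, v1) -> 41. No state change.
Op 5: write(P0, v0, 154). refcount(pp2)=2>1 -> COPY to pp3. 4 ppages; refcounts: pp0:1 pp1:3 pp2:1 pp3:1
Op 6: write(P1, v1, 132). refcount(pp1)=3>1 -> COPY to pp4. 5 ppages; refcounts: pp0:1 pp1:2 pp2:1 pp3:1 pp4:1
Op 7: write(P0, v1, 182). refcount(pp1)=2>1 -> COPY to pp5. 6 ppages; refcounts: pp0:1 pp1:1 pp2:1 pp3:1 pp4:1 pp5:1
Op 8: write(P2, v1, 114). refcount(pp1)=1 -> write in place. 6 ppages; refcounts: pp0:1 pp1:1 pp2:1 pp3:1 pp4:1 pp5:1
Op 9: read(P1, v1) -> 132. No state change.
Op 10: read(P2, v1) -> 114. No state change.

yes yes yes yes no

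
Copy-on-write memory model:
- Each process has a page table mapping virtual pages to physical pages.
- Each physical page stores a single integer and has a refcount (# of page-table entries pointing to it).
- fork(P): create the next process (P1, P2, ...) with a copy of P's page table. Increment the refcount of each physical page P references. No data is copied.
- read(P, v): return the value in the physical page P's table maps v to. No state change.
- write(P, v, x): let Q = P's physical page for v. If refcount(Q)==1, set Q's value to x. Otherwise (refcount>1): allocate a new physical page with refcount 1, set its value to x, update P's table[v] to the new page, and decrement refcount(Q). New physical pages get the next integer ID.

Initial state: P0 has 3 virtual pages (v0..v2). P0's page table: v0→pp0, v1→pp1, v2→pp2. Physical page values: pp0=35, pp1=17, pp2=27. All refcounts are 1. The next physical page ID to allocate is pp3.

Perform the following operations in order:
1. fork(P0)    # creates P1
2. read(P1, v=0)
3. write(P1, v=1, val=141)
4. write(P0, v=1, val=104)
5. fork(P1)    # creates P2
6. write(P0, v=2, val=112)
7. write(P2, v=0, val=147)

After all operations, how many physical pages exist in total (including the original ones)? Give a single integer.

Op 1: fork(P0) -> P1. 3 ppages; refcounts: pp0:2 pp1:2 pp2:2
Op 2: read(P1, v0) -> 35. No state change.
Op 3: write(P1, v1, 141). refcount(pp1)=2>1 -> COPY to pp3. 4 ppages; refcounts: pp0:2 pp1:1 pp2:2 pp3:1
Op 4: write(P0, v1, 104). refcount(pp1)=1 -> write in place. 4 ppages; refcounts: pp0:2 pp1:1 pp2:2 pp3:1
Op 5: fork(P1) -> P2. 4 ppages; refcounts: pp0:3 pp1:1 pp2:3 pp3:2
Op 6: write(P0, v2, 112). refcount(pp2)=3>1 -> COPY to pp4. 5 ppages; refcounts: pp0:3 pp1:1 pp2:2 pp3:2 pp4:1
Op 7: write(P2, v0, 147). refcount(pp0)=3>1 -> COPY to pp5. 6 ppages; refcounts: pp0:2 pp1:1 pp2:2 pp3:2 pp4:1 pp5:1

Answer: 6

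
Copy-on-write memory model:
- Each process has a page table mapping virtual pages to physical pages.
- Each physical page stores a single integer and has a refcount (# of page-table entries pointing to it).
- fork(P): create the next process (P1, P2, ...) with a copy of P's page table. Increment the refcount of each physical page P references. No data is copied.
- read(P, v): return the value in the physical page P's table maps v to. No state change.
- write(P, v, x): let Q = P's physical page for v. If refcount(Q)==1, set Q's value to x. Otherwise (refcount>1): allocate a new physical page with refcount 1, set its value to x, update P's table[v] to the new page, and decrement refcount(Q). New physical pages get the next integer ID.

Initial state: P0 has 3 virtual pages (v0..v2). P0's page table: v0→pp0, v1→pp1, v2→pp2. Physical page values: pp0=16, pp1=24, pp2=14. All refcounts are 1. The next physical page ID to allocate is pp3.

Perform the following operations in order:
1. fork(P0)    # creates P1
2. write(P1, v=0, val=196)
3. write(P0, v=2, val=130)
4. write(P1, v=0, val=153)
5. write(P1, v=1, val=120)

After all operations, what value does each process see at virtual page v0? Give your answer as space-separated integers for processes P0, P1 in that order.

Answer: 16 153

Derivation:
Op 1: fork(P0) -> P1. 3 ppages; refcounts: pp0:2 pp1:2 pp2:2
Op 2: write(P1, v0, 196). refcount(pp0)=2>1 -> COPY to pp3. 4 ppages; refcounts: pp0:1 pp1:2 pp2:2 pp3:1
Op 3: write(P0, v2, 130). refcount(pp2)=2>1 -> COPY to pp4. 5 ppages; refcounts: pp0:1 pp1:2 pp2:1 pp3:1 pp4:1
Op 4: write(P1, v0, 153). refcount(pp3)=1 -> write in place. 5 ppages; refcounts: pp0:1 pp1:2 pp2:1 pp3:1 pp4:1
Op 5: write(P1, v1, 120). refcount(pp1)=2>1 -> COPY to pp5. 6 ppages; refcounts: pp0:1 pp1:1 pp2:1 pp3:1 pp4:1 pp5:1
P0: v0 -> pp0 = 16
P1: v0 -> pp3 = 153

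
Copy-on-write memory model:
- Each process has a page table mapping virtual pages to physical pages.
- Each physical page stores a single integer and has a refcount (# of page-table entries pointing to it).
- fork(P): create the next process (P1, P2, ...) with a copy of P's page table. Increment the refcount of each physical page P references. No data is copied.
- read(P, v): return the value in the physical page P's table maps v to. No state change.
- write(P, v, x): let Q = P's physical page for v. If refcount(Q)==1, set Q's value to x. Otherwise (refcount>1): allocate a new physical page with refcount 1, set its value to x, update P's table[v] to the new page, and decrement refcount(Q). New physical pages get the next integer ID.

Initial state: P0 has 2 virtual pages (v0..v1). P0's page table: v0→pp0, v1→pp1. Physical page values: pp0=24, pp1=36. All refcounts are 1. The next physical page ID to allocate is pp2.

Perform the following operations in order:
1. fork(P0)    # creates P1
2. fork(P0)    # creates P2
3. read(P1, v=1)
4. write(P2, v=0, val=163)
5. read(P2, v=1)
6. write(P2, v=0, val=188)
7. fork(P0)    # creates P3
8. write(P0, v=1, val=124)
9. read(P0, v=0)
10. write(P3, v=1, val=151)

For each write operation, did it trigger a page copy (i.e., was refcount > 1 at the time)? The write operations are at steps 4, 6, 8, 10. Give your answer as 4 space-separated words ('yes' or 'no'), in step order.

Op 1: fork(P0) -> P1. 2 ppages; refcounts: pp0:2 pp1:2
Op 2: fork(P0) -> P2. 2 ppages; refcounts: pp0:3 pp1:3
Op 3: read(P1, v1) -> 36. No state change.
Op 4: write(P2, v0, 163). refcount(pp0)=3>1 -> COPY to pp2. 3 ppages; refcounts: pp0:2 pp1:3 pp2:1
Op 5: read(P2, v1) -> 36. No state change.
Op 6: write(P2, v0, 188). refcount(pp2)=1 -> write in place. 3 ppages; refcounts: pp0:2 pp1:3 pp2:1
Op 7: fork(P0) -> P3. 3 ppages; refcounts: pp0:3 pp1:4 pp2:1
Op 8: write(P0, v1, 124). refcount(pp1)=4>1 -> COPY to pp3. 4 ppages; refcounts: pp0:3 pp1:3 pp2:1 pp3:1
Op 9: read(P0, v0) -> 24. No state change.
Op 10: write(P3, v1, 151). refcount(pp1)=3>1 -> COPY to pp4. 5 ppages; refcounts: pp0:3 pp1:2 pp2:1 pp3:1 pp4:1

yes no yes yes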